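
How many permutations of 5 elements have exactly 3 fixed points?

Choose which 3 elements are fixed: C(5,3) = 10.
Derange the remaining 2 using D(j) = (j-1)(D(j-1) + D(j-2)), D(0)=1, D(1)=0: D(2)=1.
Total: 10 x 1.

Final answer: C(5,3) D(2) = 10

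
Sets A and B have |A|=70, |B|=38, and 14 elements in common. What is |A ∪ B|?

|A union B| = |A| + |B| - |A intersect B| = 70 + 38 - 14.

Final answer: 94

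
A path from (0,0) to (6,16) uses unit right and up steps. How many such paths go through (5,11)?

Paths (0,0)->(5,11): C(16,11) = 4368.
Paths (5,11)->(6,16): C(6,5) = 6.
By multiplication principle: 4368 x 6.

Final answer: 26208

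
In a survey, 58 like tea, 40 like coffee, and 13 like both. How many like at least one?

|A union B| = |A| + |B| - |A intersect B| = 58 + 40 - 13.

Final answer: 85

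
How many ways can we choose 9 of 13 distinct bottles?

C(13,9) = 13!/(9! x 4!).

Final answer: \binom{13}{9} = 715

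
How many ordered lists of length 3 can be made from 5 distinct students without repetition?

P(5,3) = 5!/(5-3)! = 5!/2!.

Final answer: P(5,3) = 60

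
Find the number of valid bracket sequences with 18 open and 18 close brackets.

This is counted by the nth Catalan number C_n. Here n = 18 (pairs).
Using C_0 = 1 and C_(k+1) = C_k x 2(2k+1)/(k+2), build up term by term: C_1=1, C_2=2, C_3=5, C_4=14, C_5=42, C_6=132, C_7=429, C_8=1430, C_9=4862, C_10=16796, C_11=58786, C_12=208012, C_13=742900, C_14=2674440, C_15=9694845, C_16=35357670, C_17=129644790, C_18=477638700.

Final answer: C_{18} = 477638700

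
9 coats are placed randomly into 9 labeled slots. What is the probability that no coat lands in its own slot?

D(n) = (n-1)(D(n-1) + D(n-2)), D(0)=1, D(1)=0.
Building up: D(2)=1, D(3)=2, D(4)=9, D(5)=44, D(6)=265, D(7)=1854, D(8)=14833, D(9)=133496.
Total arrangements: 9! = 362880.
Probability = D(9)/9! = 16687/45360.

Final answer: D(9)/9! = 133496/362880 = 0.367879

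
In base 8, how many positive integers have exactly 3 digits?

In base 8, the leading digit has 7 choices (1..7); each of the remaining 2 digits has 8 choices.
Total: 7 x 8^2.

Final answer: 448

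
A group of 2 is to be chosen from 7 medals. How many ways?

C(7,2) = 7!/(2! x (7-2)!).

Final answer: C(7,2) = 21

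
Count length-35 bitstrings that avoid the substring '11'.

A valid string ends in 0 (append to any length-(n-1) valid string) or in 01 (append to any length-(n-2) valid string), so a(n) = a(n-1) + a(n-2) with a(1)=2, a(2)=3.
Iterating the recurrence: a(1)=2, a(2)=3, a(3)=5, a(4)=8, a(5)=13, a(6)=21, a(7)=34, a(8)=55, a(9)=89, a(10)=144, a(11)=233, a(12)=377, a(13)=610, a(14)=987, a(15)=1597, a(16)=2584, a(17)=4181, a(18)=6765, a(19)=10946, a(20)=17711, a(21)=28657, a(22)=46368, a(23)=75025, a(24)=121393, a(25)=196418, a(26)=317811, a(27)=514229, a(28)=832040, a(29)=1346269, a(30)=2178309, a(31)=3524578, a(32)=5702887, a(33)=9227465, a(34)=14930352, a(35)=24157817.

Final answer: 24157817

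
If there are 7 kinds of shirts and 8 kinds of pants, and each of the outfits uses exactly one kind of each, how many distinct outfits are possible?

By the multiplication principle: 7 x 8.

Final answer: 56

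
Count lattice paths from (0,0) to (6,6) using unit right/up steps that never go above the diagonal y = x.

Total monotonic paths to (6,6): C(12,6) = 924.
A path is bad iff it touches y = x + 1; reflecting its initial segment maps bad paths bijectively onto all paths to (5,7), of which there are C(12,7) = 792.
Valid Dyck paths: 924 - 792.
(These counts are the Catalan numbers.)

Final answer: C_{6} = 132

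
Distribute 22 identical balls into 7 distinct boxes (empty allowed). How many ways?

Stars and bars: C(n+k-1, k-1) = C(28,6).

Final answer: C(28,6) = 376740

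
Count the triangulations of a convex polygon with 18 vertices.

This is counted by the nth Catalan number C_n. Here n = 18 - 2 = 16.
C_n = C(2n,n)/(n+1), so C_{16} = C(32,16)/17 = 601080390/17.

Final answer: C_{16} = 35357670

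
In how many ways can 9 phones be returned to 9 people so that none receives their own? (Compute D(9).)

D(n) = (n-1)(D(n-1) + D(n-2)), D(0)=1, D(1)=0.
D(2) = 1 x (0 + 1) = 1
D(3) = 2 x (1 + 0) = 2
D(4) = 3 x (2 + 1) = 9
D(5) = 4 x (9 + 2) = 44
D(6) = 5 x (44 + 9) = 265
D(7) = 6 x (265 + 44) = 1854
D(8) = 7 x (1854 + 265) = 14833
D(9) = 8 x (D(8) + D(7)) = 8 x (14833 + 1854)

Final answer: D(9) = 133496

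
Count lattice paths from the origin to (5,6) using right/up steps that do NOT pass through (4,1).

Total paths to (5,6): C(11,6) = 462.
Paths through (4,1): C(5,1) x C(6,5) = 30.
Avoiding (4,1): 462 - 30.

Final answer: 432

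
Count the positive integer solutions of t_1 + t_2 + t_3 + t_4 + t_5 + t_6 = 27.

Substitute t'_i = t_i - 1 (so t'_i >= 0). Then sum t'_i = 27 - 6 = 21.
Stars and bars: C(21+6-1, 6-1) = C(26,5).

Final answer: C(26,5) = 65780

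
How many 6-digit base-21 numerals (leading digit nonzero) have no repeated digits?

The leading digit has 20 choices (anything but zero); the next has 20 (anything but the first), then 19, and so on, one fewer each time.
Total: 20 x 20 x 19 x 18 x 17 x 16.

Final answer: 37209600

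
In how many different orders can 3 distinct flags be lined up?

The number of ways to arrange 3 distinct objects is 3!.

Final answer: 3! = 6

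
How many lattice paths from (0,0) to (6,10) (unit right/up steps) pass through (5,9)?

Paths (0,0)->(5,9): C(14,9) = 2002.
Paths (5,9)->(6,10): C(2,1) = 2.
By multiplication principle: 2002 x 2.

Final answer: 4004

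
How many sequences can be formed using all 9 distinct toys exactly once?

The number of ways to arrange 9 distinct objects is 9!.

Final answer: 9! = 362880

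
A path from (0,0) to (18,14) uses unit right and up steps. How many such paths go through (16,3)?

Paths (0,0)->(16,3): C(19,3) = 969.
Paths (16,3)->(18,14): C(13,11) = 78.
By multiplication principle: 969 x 78.

Final answer: 75582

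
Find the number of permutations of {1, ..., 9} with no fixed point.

D(n) = (n-1)(D(n-1) + D(n-2)), D(0)=1, D(1)=0.
Building up: D(2)=1, D(3)=2, D(4)=9, D(5)=44, D(6)=265, D(7)=1854, D(8)=14833.
D(9) = 8 x (D(8) + D(7)) = 8 x (14833 + 1854).

Final answer: D(9) = 133496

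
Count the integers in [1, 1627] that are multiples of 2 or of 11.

Multiples of 2: 813. Multiples of 11: 147. Of both (lcm=22): 73.
By inclusion-exclusion: 813 + 147 - 73.

Final answer: 887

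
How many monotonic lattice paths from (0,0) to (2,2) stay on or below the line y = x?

Total monotonic paths to (2,2): C(4,2) = 6.
Reflecting each bad path at its first crossing gives a bijection with paths to (1,3): C(4,3) = 4.
Valid Dyck paths: 6 - 4.
(This is the Catalan number C_{2}.)

Final answer: C_{2} = 2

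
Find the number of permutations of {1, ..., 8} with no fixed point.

Use the recurrence D(n) = (n-1)(D(n-1) + D(n-2)) with D(0)=1, D(1)=0.
Building up: D(2)=1, D(3)=2, D(4)=9, D(5)=44, D(6)=265, D(7)=1854.
D(8) = 7 x (D(7) + D(6)) = 7 x (1854 + 265).

Final answer: D(8) = 14833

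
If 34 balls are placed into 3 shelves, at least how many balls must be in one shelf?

By the pigeonhole principle: ceiling(34/3).

Final answer: 12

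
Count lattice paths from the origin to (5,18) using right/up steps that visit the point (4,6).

Paths (0,0)->(4,6): C(10,6) = 210.
Paths (4,6)->(5,18): C(13,12) = 13.
By multiplication principle: 210 x 13.

Final answer: 2730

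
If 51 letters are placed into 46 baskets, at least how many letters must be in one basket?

By the pigeonhole principle: ceiling(51/46).

Final answer: 2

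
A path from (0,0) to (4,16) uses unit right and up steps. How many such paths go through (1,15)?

Paths (0,0)->(1,15): C(16,15) = 16.
Paths (1,15)->(4,16): C(4,1) = 4.
By multiplication principle: 16 x 4.

Final answer: 64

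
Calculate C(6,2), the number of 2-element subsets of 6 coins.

C(6,2) = 6!/(2! x (6-2)!).

Final answer: C(6,2) = 15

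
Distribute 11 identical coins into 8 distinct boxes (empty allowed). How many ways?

Stars and bars: C(n+k-1, k-1) = C(18,7).

Final answer: C(18,7) = 31824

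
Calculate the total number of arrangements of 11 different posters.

The number of ways to arrange 11 distinct objects is 11!.

Final answer: 11! = 39916800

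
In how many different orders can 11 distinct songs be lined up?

The number of ways to arrange 11 distinct objects is 11!.

Final answer: 11! = 39916800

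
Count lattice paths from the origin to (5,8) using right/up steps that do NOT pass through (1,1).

Total paths to (5,8): C(13,8) = 1287.
Paths through (1,1): C(2,1) x C(11,7) = 660.
Avoiding (1,1): 1287 - 660.

Final answer: 627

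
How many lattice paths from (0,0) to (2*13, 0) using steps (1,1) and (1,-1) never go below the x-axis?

Total monotonic paths to (13,13): C(26,13) = 10400600.
By the reflection principle, paths that go above the diagonal number C(26,14) = 9657700.
Valid Dyck paths: 10400600 - 9657700.
(Check: C(26,13) - C(26,14) = C(26,13)/14, the Catalan number C_{13}.)

Final answer: C_{13} = 742900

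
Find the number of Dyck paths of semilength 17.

Total monotonic paths to (17,17): C(34,17) = 2333606220.
A path is bad iff it touches y = x + 1; reflecting its initial segment maps bad paths bijectively onto all paths to (16,18), of which there are C(34,18) = 2203961430.
Valid Dyck paths: 2333606220 - 2203961430.
(Check: C(34,17) - C(34,18) = C(34,17)/18, the Catalan number C_{17}.)

Final answer: C_{17} = 129644790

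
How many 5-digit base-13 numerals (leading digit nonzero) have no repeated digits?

The leading digit has 12 choices (anything but zero); the next has 12 (anything but the first), then 11, and so on, one fewer each time.
Total: 12 x 12 x 11 x 10 x 9.

Final answer: 142560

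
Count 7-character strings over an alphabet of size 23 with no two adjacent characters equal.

Let g(n) count such strings. g(1) = 23, and each valid string of length n-1 extends in 22 ways (any symbol but the last), so g(n) = 22 g(n-1).
Total: g(7) = 23 x 22^6.

Final answer: 23 x 22^{6} = 2607737792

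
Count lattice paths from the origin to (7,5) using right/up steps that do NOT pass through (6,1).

Total paths to (7,5): C(12,5) = 792.
Paths through (6,1): C(7,1) x C(5,4) = 35.
Avoiding (6,1): 792 - 35.

Final answer: 757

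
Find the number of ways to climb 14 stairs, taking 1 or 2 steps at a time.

Condition on the final move: it is a 1-step (f(n-1) ways to get there) or a 2-step (f(n-2) ways), so f(n) = f(n-1) + f(n-2), with f(1)=1, f(2)=2.
Building up term by term: f(1)=1, f(2)=2, f(3)=3, f(4)=5, f(5)=8, f(6)=13, f(7)=21, f(8)=34, f(9)=55, f(10)=89, f(11)=144, f(12)=233, f(13)=377, f(14)=610.

Final answer: 610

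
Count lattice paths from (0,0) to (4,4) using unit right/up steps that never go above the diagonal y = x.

Total monotonic paths to (4,4): C(8,4) = 70.
A path is bad iff it touches y = x + 1; reflecting its initial segment maps bad paths bijectively onto all paths to (3,5), of which there are C(8,5) = 56.
Valid Dyck paths: 70 - 56.
(Equivalently, C_{4} = C(8,4)/5 = 70/5.)

Final answer: C_{4} = 14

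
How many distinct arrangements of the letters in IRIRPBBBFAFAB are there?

Letters (A:2, B:4, F:2, I:2, P:1, R:2). Total letters: 13.
Permutations = 13!/(4! x 2! x 2! x 2! x 2!).

Final answer: 16216200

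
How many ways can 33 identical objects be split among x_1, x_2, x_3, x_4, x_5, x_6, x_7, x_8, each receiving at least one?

Substitute x'_i = x_i - 1 (so x'_i >= 0). Then sum x'_i = 33 - 8 = 25.
Stars and bars: C(25+8-1, 8-1) = C(32,7).

Final answer: C(32,7) = 3365856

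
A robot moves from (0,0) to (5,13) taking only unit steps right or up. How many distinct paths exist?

Each path has 5 right steps and 13 up steps in some order (18 steps total).
Choose which 13 of the 18 steps are up: C(18,13).

Final answer: C(18,13) = 8568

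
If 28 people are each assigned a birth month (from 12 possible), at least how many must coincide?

There are 12 possible values for birth month. With 28 people and 12 categories, by pigeonhole: ceiling(28/12).

Final answer: 3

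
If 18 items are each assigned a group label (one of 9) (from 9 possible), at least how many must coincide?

There are 9 possible values for group label (one of 9). With 18 items and 9 categories, by pigeonhole: ceiling(18/9).

Final answer: 2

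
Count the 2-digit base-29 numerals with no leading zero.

Leading digit: 28 options (nonzero). Other 1 digit(s): 29 options each.
Total: 28 x 29^1.

Final answer: 812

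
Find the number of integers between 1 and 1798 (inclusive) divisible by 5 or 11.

Multiples of 5: 359. Multiples of 11: 163. Of both (lcm=55): 32.
By inclusion-exclusion: 359 + 163 - 32.

Final answer: 490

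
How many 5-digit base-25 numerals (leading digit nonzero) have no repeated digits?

The leading digit has 24 choices (anything but zero); the next has 24 (anything but the first), then 23, and so on, one fewer each time.
Total: 24 x 24 x 23 x 22 x 21.

Final answer: 6120576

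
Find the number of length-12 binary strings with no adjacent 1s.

Classify by the final bit: ...0 gives a(n-1) strings, ...01 gives a(n-2) strings. Thus a(n) = a(n-1) + a(n-2) with a(1)=2, a(2)=3.
Building up term by term: a(1)=2, a(2)=3, a(3)=5, a(4)=8, a(5)=13, a(6)=21, a(7)=34, a(8)=55, a(9)=89, a(10)=144, a(11)=233, a(12)=377.

Final answer: 377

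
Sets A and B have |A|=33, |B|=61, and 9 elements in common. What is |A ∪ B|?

|A union B| = |A| + |B| - |A intersect B| = 33 + 61 - 9.

Final answer: 85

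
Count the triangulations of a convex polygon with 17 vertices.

This is a standard Catalan-number count: the answer is C_n. Here n = 17 - 2 = 15.
C_n = C(2n,n) - C(2n,n+1), so C_{15} = C(30,15) - C(30,16) = 155117520 - 145422675.

Final answer: C_{15} = 9694845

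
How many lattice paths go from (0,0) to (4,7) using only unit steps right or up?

Each path has 4 right steps and 7 up steps in some order (11 steps total).
Choose which 7 of the 11 steps are up: C(11,7).

Final answer: C(11,7) = 330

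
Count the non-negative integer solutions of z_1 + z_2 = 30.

Stars and bars with 30 stars and 1 bars:
C(30+2-1, 2-1) = C(31,1).

Final answer: C(31,1) = 31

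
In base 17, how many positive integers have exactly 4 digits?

Leading digit: 16 options (nonzero). Other 3 digit(s): 17 options each.
Total: 16 x 17^3.

Final answer: 78608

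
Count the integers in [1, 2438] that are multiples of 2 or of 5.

Multiples of 2: 1219. Multiples of 5: 487. Of both (lcm=10): 243.
By inclusion-exclusion: 1219 + 487 - 243.

Final answer: 1463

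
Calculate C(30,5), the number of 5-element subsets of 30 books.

C(30,5) = 30!/(5! x 25!).

Final answer: \binom{30}{5} = 142506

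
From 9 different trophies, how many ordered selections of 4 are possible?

P(9,4) = 9!/(9-4)! = 9!/5!.

Final answer: P(9,4) = 3024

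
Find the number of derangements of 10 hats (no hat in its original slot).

Derangements satisfy D(n) = (n-1)(D(n-1) + D(n-2)), starting from D(0)=1, D(1)=0.
D(2) = 1 x (0 + 1) = 1
D(3) = 2 x (1 + 0) = 2
D(4) = 3 x (2 + 1) = 9
D(5) = 4 x (9 + 2) = 44
D(6) = 5 x (44 + 9) = 265
D(7) = 6 x (265 + 44) = 1854
D(8) = 7 x (1854 + 265) = 14833
D(9) = 8 x (14833 + 1854) = 133496
D(10) = 9 x (D(9) + D(8)) = 9 x (133496 + 14833)

Final answer: D(10) = 1334961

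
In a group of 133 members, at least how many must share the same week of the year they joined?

There are 52 possible values for week of the year they joined. With 133 members and 52 categories, by pigeonhole: ceiling(133/52).

Final answer: 3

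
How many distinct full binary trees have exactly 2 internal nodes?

This is counted by the nth Catalan number C_n. Here n = 2.
Using C_0 = 1 and C_(k+1) = C_k x 2(2k+1)/(k+2), build up term by term: C_1=1, C_2=2.

Final answer: C_{2} = 2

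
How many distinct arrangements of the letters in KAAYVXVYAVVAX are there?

Letters (A:4, K:1, V:4, X:2, Y:2). Total letters: 13.
Permutations = 13!/(4! x 4! x 2! x 2!).

Final answer: 2702700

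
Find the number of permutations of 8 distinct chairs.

The number of ways to arrange 8 distinct objects is 8!.

Final answer: 8! = 40320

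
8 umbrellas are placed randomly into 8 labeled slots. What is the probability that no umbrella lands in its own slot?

Use the recurrence D(n) = (n-1)(D(n-1) + D(n-2)) with D(0)=1, D(1)=0.
Building up: D(2)=1, D(3)=2, D(4)=9, D(5)=44, D(6)=265, D(7)=1854, D(8)=14833.
Total arrangements: 8! = 40320.
Probability = D(8)/8! = 2119/5760.

Final answer: D(8)/8! = 14833/40320 = 0.367882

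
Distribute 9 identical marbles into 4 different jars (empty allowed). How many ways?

Stars and bars: C(n+k-1, k-1) = C(12,3).

Final answer: C(12,3) = 220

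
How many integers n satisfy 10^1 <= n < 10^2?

First digit: 9 choices (1-9). Each of the remaining 1 digit: 10 choices.
Total: 9 x 10^1.

Final answer: 90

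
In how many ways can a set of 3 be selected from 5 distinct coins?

C(5,3) = 5!/(3! x (5-3)!).

Final answer: C(5,3) = 10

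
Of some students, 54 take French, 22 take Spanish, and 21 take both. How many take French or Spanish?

|A union B| = |A| + |B| - |A intersect B| = 54 + 22 - 21.

Final answer: 55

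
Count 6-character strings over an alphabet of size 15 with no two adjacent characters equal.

Let g(n) count such strings. g(1) = 15, and each valid string of length n-1 extends in 14 ways (any symbol but the last), so g(n) = 14 g(n-1).
Total: g(6) = 15 x 14^5.

Final answer: 15 x 14^{5} = 8067360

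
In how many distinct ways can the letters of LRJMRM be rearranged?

Letters (J:1, L:1, M:2, R:2). Total letters: 6.
Permutations = 6!/(2! x 2!).

Final answer: 180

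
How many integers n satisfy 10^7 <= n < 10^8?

These are the integers in [10^7, 10^8), so the count is 10^8 - 10^7 = 9 x 10^7.

Final answer: 90000000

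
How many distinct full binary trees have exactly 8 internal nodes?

This is counted by the nth Catalan number C_n. Here n = 8.
C_n = C(2n,n)/(n+1), so C_{8} = C(16,8)/9 = 12870/9.

Final answer: C_{8} = 1430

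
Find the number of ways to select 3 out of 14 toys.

C(14,3) = 14!/(3! x 11!).

Final answer: \binom{14}{3} = 364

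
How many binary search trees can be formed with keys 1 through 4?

This is counted by the nth Catalan number C_n. Here n = 4.
Using C_0 = 1 and C_(k+1) = C_k x 2(2k+1)/(k+2), build up term by term: C_1=1, C_2=2, C_3=5, C_4=14.

Final answer: C_{4} = 14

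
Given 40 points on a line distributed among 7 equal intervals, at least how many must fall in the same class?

By pigeonhole with 40 objects and 7 categories: ceiling(40/7).

Final answer: 6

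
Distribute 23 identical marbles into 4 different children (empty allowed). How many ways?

Stars and bars: C(n+k-1, k-1) = C(26,3).

Final answer: C(26,3) = 2600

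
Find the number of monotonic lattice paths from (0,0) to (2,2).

Each path has 2 right steps and 2 up steps in some order (4 steps total).
Choose which 2 of the 4 steps are up: C(4,2).

Final answer: C(4,2) = 6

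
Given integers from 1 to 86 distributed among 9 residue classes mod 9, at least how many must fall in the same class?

By pigeonhole with 86 objects and 9 categories: ceiling(86/9).

Final answer: 10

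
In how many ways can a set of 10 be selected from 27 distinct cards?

C(27,10) = 27!/(10! x 17!).

Final answer: \binom{27}{10} = 8436285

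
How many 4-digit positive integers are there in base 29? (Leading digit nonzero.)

These are the integers in [29^3, 29^4), so the count is 29^4 - 29^3 = 28 x 29^3.

Final answer: 682892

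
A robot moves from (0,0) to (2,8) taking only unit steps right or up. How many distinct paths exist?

Each path has 2 right steps and 8 up steps in some order (10 steps total).
Choose which 8 of the 10 steps are up: C(10,8).

Final answer: C(10,8) = 45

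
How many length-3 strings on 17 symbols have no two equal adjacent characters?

First character: 17 choices. Each subsequent: 16 choices (must differ from the previous one).
Total: 17 x 16^2.

Final answer: 17 x 16^{2} = 4352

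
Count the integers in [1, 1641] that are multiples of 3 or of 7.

Multiples of 3: 547. Multiples of 7: 234. Of both (lcm=21): 78.
By inclusion-exclusion: 547 + 234 - 78.

Final answer: 703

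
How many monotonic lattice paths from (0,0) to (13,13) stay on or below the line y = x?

Total monotonic paths to (13,13): C(26,13) = 10400600.
Paths that cross above y=x (reflection bijection): C(26,14) = 9657700.
Valid Dyck paths: 10400600 - 9657700.
(Check: C(26,13) - C(26,14) = C(26,13)/14, the Catalan number C_{13}.)

Final answer: C_{13} = 742900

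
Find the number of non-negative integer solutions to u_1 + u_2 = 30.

Stars and bars with 30 stars and 1 bars:
C(30+2-1, 2-1) = C(31,1).

Final answer: C(31,1) = 31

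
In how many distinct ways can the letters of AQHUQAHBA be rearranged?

Letters (A:3, B:1, H:2, Q:2, U:1). Total letters: 9.
Permutations = 9!/(3! x 2! x 2!).

Final answer: 15120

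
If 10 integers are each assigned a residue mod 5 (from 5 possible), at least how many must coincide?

There are 5 possible values for residue mod 5. With 10 integers and 5 categories, by pigeonhole: ceiling(10/5).

Final answer: 2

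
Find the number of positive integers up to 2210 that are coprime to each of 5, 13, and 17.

|div by 5|=442, |div by 13|=170, |div by 17|=130.
|div by 5&13|=34, |div by 5&17|=26, |div by 13&17|=10, |div by all|=2.
By inclusion-exclusion, divisible by at least one: 442+170+130-34-26-10+2 = 674.
Not divisible by any: 2210 - 674.

Final answer: 1536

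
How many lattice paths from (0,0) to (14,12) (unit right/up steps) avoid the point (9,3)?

Total paths to (14,12): C(26,12) = 9657700.
Paths through (9,3): C(12,3) x C(14,9) = 440440.
Avoiding (9,3): 9657700 - 440440.

Final answer: 9217260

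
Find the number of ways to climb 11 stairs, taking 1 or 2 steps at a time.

Condition on the final move: it is a 1-step (f(n-1) ways to get there) or a 2-step (f(n-2) ways), so f(n) = f(n-1) + f(n-2), with f(1)=1, f(2)=2.
Iterating the recurrence: f(1)=1, f(2)=2, f(3)=3, f(4)=5, f(5)=8, f(6)=13, f(7)=21, f(8)=34, f(9)=55, f(10)=89, f(11)=144.

Final answer: 144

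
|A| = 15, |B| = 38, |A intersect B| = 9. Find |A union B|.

|A union B| = |A| + |B| - |A intersect B| = 15 + 38 - 9.

Final answer: 44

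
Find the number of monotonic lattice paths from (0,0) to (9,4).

Each path has 9 right steps and 4 up steps in some order (13 steps total).
Choose which 4 of the 13 steps are up: C(13,4).

Final answer: C(13,4) = 715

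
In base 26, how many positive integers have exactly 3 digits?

Leading digit: 25 options (nonzero). Other 2 digit(s): 26 options each.
Total: 25 x 26^2.

Final answer: 16900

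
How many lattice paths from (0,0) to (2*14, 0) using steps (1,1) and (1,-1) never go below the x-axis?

Total monotonic paths to (14,14): C(28,14) = 40116600.
Paths that cross above y=x (reflection bijection): C(28,15) = 37442160.
Valid Dyck paths: 40116600 - 37442160.
(Check: C(28,14) - C(28,15) = C(28,14)/15, the Catalan number C_{14}.)

Final answer: C_{14} = 2674440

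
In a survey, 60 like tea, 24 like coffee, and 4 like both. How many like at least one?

|A union B| = |A| + |B| - |A intersect B| = 60 + 24 - 4.

Final answer: 80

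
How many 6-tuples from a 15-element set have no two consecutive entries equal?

Let g(n) count such strings. g(1) = 15, and each valid string of length n-1 extends in 14 ways (any symbol but the last), so g(n) = 14 g(n-1).
Total: g(6) = 15 x 14^5.

Final answer: 15 x 14^{5} = 8067360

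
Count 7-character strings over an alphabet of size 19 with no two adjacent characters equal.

Let g(n) count such strings. g(1) = 19, and each valid string of length n-1 extends in 18 ways (any symbol but the last), so g(n) = 18 g(n-1).
Total: g(7) = 19 x 18^6.

Final answer: 19 x 18^{6} = 646232256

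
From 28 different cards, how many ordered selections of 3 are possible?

P(28,3) = 28!/(28-3)! = 28!/25!.

Final answer: P(28,3) = 19656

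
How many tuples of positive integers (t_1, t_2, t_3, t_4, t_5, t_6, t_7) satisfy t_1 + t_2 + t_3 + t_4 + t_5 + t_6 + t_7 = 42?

Substitute t'_i = t_i - 1 (so t'_i >= 0). Then sum t'_i = 42 - 7 = 35.
Stars and bars: C(35+7-1, 7-1) = C(41,6).

Final answer: C(41,6) = 4496388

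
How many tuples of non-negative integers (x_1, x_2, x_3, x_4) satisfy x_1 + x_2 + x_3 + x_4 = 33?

Stars and bars with 33 stars and 3 bars:
C(33+4-1, 4-1) = C(36,3).

Final answer: C(36,3) = 7140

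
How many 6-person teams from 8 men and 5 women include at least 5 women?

Sum over valid woman counts:
C(5,5)C(8,1).

Final answer: 8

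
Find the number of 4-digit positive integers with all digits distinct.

First digit: 9 (not 0). Second: 9 (not first). Third: 8, etc.
Total: 9 x 9 x 8 x 7.

Final answer: 4536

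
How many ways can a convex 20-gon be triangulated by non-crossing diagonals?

This is counted by the nth Catalan number C_n. Here n = 20 - 2 = 18.
C_n = C(2n,n)/(n+1), so C_{18} = C(36,18)/19 = 9075135300/19.

Final answer: C_{18} = 477638700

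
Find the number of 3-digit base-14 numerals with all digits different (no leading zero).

First digit: 13 (nonzero). Second: 13 (not first). Third: 12, etc.
Total: 13 x 13 x 12.

Final answer: 2028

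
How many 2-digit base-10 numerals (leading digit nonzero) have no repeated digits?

The leading digit has 9 choices (anything but zero); the next has 9 (anything but the first), then 8, and so on, one fewer each time.
Total: 9 x 9.

Final answer: 81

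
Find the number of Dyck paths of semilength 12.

Total monotonic paths to (12,12): C(24,12) = 2704156.
Reflecting each bad path at its first crossing gives a bijection with paths to (11,13): C(24,13) = 2496144.
Valid Dyck paths: 2704156 - 2496144.
(Check: C(24,12) - C(24,13) = C(24,12)/13, the Catalan number C_{12}.)

Final answer: C_{12} = 208012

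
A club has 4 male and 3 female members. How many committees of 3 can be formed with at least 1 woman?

Sum over valid woman counts:
C(3,1)C(4,2) = 18
C(3,2)C(4,1) = 12
C(3,3)C(4,0) = 1
Total: 18 + 12 + 1.

Final answer: 31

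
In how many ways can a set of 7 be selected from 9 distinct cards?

C(9,7) = 9!/(7! x 2!).

Final answer: \binom{9}{7} = 36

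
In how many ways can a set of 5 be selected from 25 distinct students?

C(25,5) = 25!/(5! x 20!).

Final answer: \binom{25}{5} = 53130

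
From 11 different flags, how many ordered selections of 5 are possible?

P(11,5) = 11!/(11-5)! = 11!/6!.

Final answer: P(11,5) = 55440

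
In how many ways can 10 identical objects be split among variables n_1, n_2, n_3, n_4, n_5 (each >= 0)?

Stars and bars with 10 stars and 4 bars:
C(10+5-1, 5-1) = C(14,4).

Final answer: C(14,4) = 1001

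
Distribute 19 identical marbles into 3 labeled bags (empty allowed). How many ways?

Stars and bars: C(n+k-1, k-1) = C(21,2).

Final answer: C(21,2) = 210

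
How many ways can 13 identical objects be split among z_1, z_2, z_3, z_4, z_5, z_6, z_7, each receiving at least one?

Substitute z'_i = z_i - 1 (so z'_i >= 0). Then sum z'_i = 13 - 7 = 6.
Stars and bars: C(6+7-1, 7-1) = C(12,6).

Final answer: C(12,6) = 924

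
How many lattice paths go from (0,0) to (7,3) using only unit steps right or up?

Each path has 7 right steps and 3 up steps in some order (10 steps total).
Choose which 3 of the 10 steps are up: C(10,3).

Final answer: C(10,3) = 120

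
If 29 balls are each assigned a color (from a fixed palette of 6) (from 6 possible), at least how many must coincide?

There are 6 possible values for color (from a fixed palette of 6). With 29 balls and 6 categories, by pigeonhole: ceiling(29/6).

Final answer: 5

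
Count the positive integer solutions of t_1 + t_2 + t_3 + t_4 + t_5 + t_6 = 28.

Substitute t'_i = t_i - 1 (so t'_i >= 0). Then sum t'_i = 28 - 6 = 22.
Stars and bars: C(22+6-1, 6-1) = C(27,5).

Final answer: C(27,5) = 80730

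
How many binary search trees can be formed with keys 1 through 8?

This is counted by the nth Catalan number C_n. Here n = 8.
C_n = C(2n,n) - C(2n,n+1), so C_{8} = C(16,8) - C(16,9) = 12870 - 11440.

Final answer: C_{8} = 1430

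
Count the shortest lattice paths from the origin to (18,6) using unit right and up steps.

Each path has 18 right steps and 6 up steps in some order (24 steps total).
Choose which 6 of the 24 steps are up: C(24,6).

Final answer: C(24,6) = 134596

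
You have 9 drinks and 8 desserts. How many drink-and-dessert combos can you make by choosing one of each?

By the multiplication principle: 9 x 8.

Final answer: 72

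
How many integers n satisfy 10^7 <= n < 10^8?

These are the integers in [10^7, 10^8), so the count is 10^8 - 10^7 = 9 x 10^7.

Final answer: 90000000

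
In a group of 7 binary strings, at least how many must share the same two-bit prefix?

There are 4 possible values for two-bit prefix. With 7 binary strings and 4 categories, by pigeonhole: ceiling(7/4).

Final answer: 2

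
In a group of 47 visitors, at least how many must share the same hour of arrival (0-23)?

There are 24 possible values for hour of arrival (0-23). With 47 visitors and 24 categories, by pigeonhole: ceiling(47/24).

Final answer: 2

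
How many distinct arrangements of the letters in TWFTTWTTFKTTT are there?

Letters (F:2, K:1, T:8, W:2). Total letters: 13.
Permutations = 13!/(8! x 2! x 2!).

Final answer: 38610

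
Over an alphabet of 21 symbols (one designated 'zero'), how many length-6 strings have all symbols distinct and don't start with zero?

First digit: 20 (nonzero). Second: 20 (not first). Third: 19, etc.
Total: 20 x 20 x 19 x 18 x 17 x 16.

Final answer: 37209600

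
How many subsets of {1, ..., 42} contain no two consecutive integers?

Condition on whether n belongs to the subset: if not, any valid subset of {1, ..., n-1} works (a(n-1)); if so, n-1 is excluded and the rest is a valid subset of {1, ..., n-2} (a(n-2)). Hence a(n) = a(n-1) + a(n-2), a(1)=2, a(2)=3.
Computing successive values: a(1)=2, a(2)=3, a(3)=5, a(4)=8, a(5)=13, a(6)=21, a(7)=34, a(8)=55, a(9)=89, a(10)=144, a(11)=233, a(12)=377, a(13)=610, a(14)=987, a(15)=1597, a(16)=2584, a(17)=4181, a(18)=6765, a(19)=10946, a(20)=17711, a(21)=28657, a(22)=46368, a(23)=75025, a(24)=121393, a(25)=196418, a(26)=317811, a(27)=514229, a(28)=832040, a(29)=1346269, a(30)=2178309, a(31)=3524578, a(32)=5702887, a(33)=9227465, a(34)=14930352, a(35)=24157817, a(36)=39088169, a(37)=63245986, a(38)=102334155, a(39)=165580141, a(40)=267914296, a(41)=433494437, a(42)=701408733.

Final answer: 701408733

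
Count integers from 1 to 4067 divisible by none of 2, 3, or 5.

|div by 2|=2033, |div by 3|=1355, |div by 5|=813.
|div by 2&3|=677, |div by 2&5|=406, |div by 3&5|=271, |div by all|=135.
By inclusion-exclusion, divisible by at least one: 2033+1355+813-677-406-271+135 = 2982.
Not divisible by any: 4067 - 2982.

Final answer: 1085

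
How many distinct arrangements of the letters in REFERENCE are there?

Letters (C:1, E:4, F:1, N:1, R:2). Total letters: 9.
Permutations = 9!/(4! x 2!).

Final answer: 7560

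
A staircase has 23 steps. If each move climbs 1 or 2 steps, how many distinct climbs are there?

Condition on the final move: it is a 1-step (f(n-1) ways to get there) or a 2-step (f(n-2) ways), so f(n) = f(n-1) + f(n-2), with f(1)=1, f(2)=2.
Iterating the recurrence: f(1)=1, f(2)=2, f(3)=3, f(4)=5, f(5)=8, f(6)=13, f(7)=21, f(8)=34, f(9)=55, f(10)=89, f(11)=144, f(12)=233, f(13)=377, f(14)=610, f(15)=987, f(16)=1597, f(17)=2584, f(18)=4181, f(19)=6765, f(20)=10946, f(21)=17711, f(22)=28657, f(23)=46368.

Final answer: 46368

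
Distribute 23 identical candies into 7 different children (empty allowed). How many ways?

Stars and bars: C(n+k-1, k-1) = C(29,6).

Final answer: C(29,6) = 475020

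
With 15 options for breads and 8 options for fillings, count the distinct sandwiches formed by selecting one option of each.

By the multiplication principle: 15 x 8.

Final answer: 120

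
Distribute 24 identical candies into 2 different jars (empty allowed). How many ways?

Stars and bars: C(n+k-1, k-1) = C(25,1).

Final answer: C(25,1) = 25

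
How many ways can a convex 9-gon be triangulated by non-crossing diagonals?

This is counted by the nth Catalan number C_n. Here n = 9 - 2 = 7.
C_n = C(2n,n)/(n+1), so C_{7} = C(14,7)/8 = 3432/8.

Final answer: C_{7} = 429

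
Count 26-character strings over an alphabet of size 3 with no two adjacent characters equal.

Let g(n) count such strings. g(1) = 3, and each valid string of length n-1 extends in 2 ways (any symbol but the last), so g(n) = 2 g(n-1).
Total: g(26) = 3 x 2^25.

Final answer: 3 x 2^{25} = 100663296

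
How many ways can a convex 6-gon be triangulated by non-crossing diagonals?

This is counted by the nth Catalan number C_n. Here n = 6 - 2 = 4.
Using C_0 = 1 and C_(k+1) = C_k x 2(2k+1)/(k+2), build up term by term: C_1=1, C_2=2, C_3=5, C_4=14.

Final answer: C_{4} = 14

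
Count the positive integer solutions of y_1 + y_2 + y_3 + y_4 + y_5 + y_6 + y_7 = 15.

Substitute y'_i = y_i - 1 (so y'_i >= 0). Then sum y'_i = 15 - 7 = 8.
Stars and bars: C(8+7-1, 7-1) = C(14,6).

Final answer: C(14,6) = 3003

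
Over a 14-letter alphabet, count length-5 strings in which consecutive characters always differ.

Let g(n) count such strings. g(1) = 14, and each valid string of length n-1 extends in 13 ways (any symbol but the last), so g(n) = 13 g(n-1).
Total: g(5) = 14 x 13^4.

Final answer: 14 x 13^{4} = 399854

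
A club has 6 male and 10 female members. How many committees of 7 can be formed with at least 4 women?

Sum over valid woman counts:
C(10,4)C(6,3) = 4200
C(10,5)C(6,2) = 3780
C(10,6)C(6,1) = 1260
C(10,7)C(6,0) = 120
Total: 4200 + 3780 + 1260 + 120.

Final answer: 9360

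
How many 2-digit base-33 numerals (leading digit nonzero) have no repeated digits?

The leading digit has 32 choices (anything but zero); the next has 32 (anything but the first), then 31, and so on, one fewer each time.
Total: 32 x 32.

Final answer: 1024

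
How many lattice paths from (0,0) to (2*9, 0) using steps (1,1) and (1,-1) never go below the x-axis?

Total monotonic paths to (9,9): C(18,9) = 48620.
Paths that cross above y=x (reflection bijection): C(18,10) = 43758.
Valid Dyck paths: 48620 - 43758.
(Check: C(18,9) - C(18,10) = C(18,9)/10, the Catalan number C_{9}.)

Final answer: C_{9} = 4862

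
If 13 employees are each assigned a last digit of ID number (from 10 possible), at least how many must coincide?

There are 10 possible values for last digit of ID number. With 13 employees and 10 categories, by pigeonhole: ceiling(13/10).

Final answer: 2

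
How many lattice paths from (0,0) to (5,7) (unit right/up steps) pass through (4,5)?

Paths (0,0)->(4,5): C(9,5) = 126.
Paths (4,5)->(5,7): C(3,2) = 3.
By multiplication principle: 126 x 3.

Final answer: 378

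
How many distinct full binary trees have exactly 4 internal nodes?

This is a standard Catalan-number count: the answer is C_n. Here n = 4.
C_n = (2n)!/(n!(n+1)!), so C_{4} = 8!/(4! x 5!) = C(8,4)/5 = 70/5.

Final answer: C_{4} = 14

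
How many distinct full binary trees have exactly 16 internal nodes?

This is counted by the nth Catalan number C_n. Here n = 16.
C_n = C(2n,n)/(n+1), so C_{16} = C(32,16)/17 = 601080390/17.

Final answer: C_{16} = 35357670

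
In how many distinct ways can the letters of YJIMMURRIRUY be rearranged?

Letters (I:2, J:1, M:2, R:3, U:2, Y:2). Total letters: 12.
Permutations = 12!/(3! x 2! x 2! x 2! x 2!).

Final answer: 4989600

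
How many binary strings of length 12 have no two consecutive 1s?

Let a(n) count valid strings. If the last bit is 0 the prefix is any valid string of length n-1; if it is 1 the string must end in 01 with a valid prefix of length n-2. So a(n) = a(n-1) + a(n-2), a(1)=2, a(2)=3.
Iterating the recurrence: a(1)=2, a(2)=3, a(3)=5, a(4)=8, a(5)=13, a(6)=21, a(7)=34, a(8)=55, a(9)=89, a(10)=144, a(11)=233, a(12)=377.

Final answer: 377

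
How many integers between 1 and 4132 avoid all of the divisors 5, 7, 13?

|div by 5|=826, |div by 7|=590, |div by 13|=317.
|div by 5&7|=118, |div by 5&13|=63, |div by 7&13|=45, |div by all|=9.
By inclusion-exclusion, divisible by at least one: 826+590+317-118-63-45+9 = 1516.
Not divisible by any: 4132 - 1516.

Final answer: 2616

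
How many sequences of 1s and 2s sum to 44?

Let f(n) count the ways. The last step is size 1 or 2, so f(n) = f(n-1) + f(n-2) with f(1)=1, f(2)=2.
Iterating the recurrence: f(1)=1, f(2)=2, f(3)=3, f(4)=5, f(5)=8, f(6)=13, f(7)=21, f(8)=34, f(9)=55, f(10)=89, f(11)=144, f(12)=233, f(13)=377, f(14)=610, f(15)=987, f(16)=1597, f(17)=2584, f(18)=4181, f(19)=6765, f(20)=10946, f(21)=17711, f(22)=28657, f(23)=46368, f(24)=75025, f(25)=121393, f(26)=196418, f(27)=317811, f(28)=514229, f(29)=832040, f(30)=1346269, f(31)=2178309, f(32)=3524578, f(33)=5702887, f(34)=9227465, f(35)=14930352, f(36)=24157817, f(37)=39088169, f(38)=63245986, f(39)=102334155, f(40)=165580141, f(41)=267914296, f(42)=433494437, f(43)=701408733, f(44)=1134903170.

Final answer: 1134903170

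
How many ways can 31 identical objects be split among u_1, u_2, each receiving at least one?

Substitute u'_i = u_i - 1 (so u'_i >= 0). Then sum u'_i = 31 - 2 = 29.
Stars and bars: C(29+2-1, 2-1) = C(30,1).

Final answer: C(30,1) = 30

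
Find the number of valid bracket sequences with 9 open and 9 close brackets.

The structures are counted by the Catalan number C_n. Here n = 9 (pairs).
Using C_0 = 1 and C_(k+1) = C_k x 2(2k+1)/(k+2), build up term by term: C_1=1, C_2=2, C_3=5, C_4=14, C_5=42, C_6=132, C_7=429, C_8=1430, C_9=4862.

Final answer: C_{9} = 4862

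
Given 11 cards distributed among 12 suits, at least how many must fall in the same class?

By pigeonhole with 11 objects and 12 categories: ceiling(11/12).

Final answer: 1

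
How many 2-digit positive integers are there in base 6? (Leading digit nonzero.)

Leading digit: 5 options (nonzero). Other 1 digit(s): 6 options each.
Total: 5 x 6^1.

Final answer: 30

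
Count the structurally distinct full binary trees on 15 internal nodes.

This is counted by the nth Catalan number C_n. Here n = 15.
Using C_0 = 1 and C_(k+1) = C_k x 2(2k+1)/(k+2), build up term by term: C_1=1, C_2=2, C_3=5, C_4=14, C_5=42, C_6=132, C_7=429, C_8=1430, C_9=4862, C_10=16796, C_11=58786, C_12=208012, C_13=742900, C_14=2674440, C_15=9694845.

Final answer: C_{15} = 9694845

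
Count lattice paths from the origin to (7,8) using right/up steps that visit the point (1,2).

Paths (0,0)->(1,2): C(3,2) = 3.
Paths (1,2)->(7,8): C(12,6) = 924.
By multiplication principle: 3 x 924.

Final answer: 2772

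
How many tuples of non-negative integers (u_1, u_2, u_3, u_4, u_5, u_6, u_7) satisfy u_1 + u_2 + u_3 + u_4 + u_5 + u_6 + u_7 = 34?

Stars and bars with 34 stars and 6 bars:
C(34+7-1, 7-1) = C(40,6).

Final answer: C(40,6) = 3838380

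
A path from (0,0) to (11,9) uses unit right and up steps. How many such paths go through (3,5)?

Paths (0,0)->(3,5): C(8,5) = 56.
Paths (3,5)->(11,9): C(12,4) = 495.
By multiplication principle: 56 x 495.

Final answer: 27720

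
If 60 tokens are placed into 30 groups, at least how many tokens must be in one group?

By the pigeonhole principle: ceiling(60/30).

Final answer: 2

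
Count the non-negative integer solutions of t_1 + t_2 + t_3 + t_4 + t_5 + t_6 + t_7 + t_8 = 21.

Stars and bars with 21 stars and 7 bars:
C(21+8-1, 8-1) = C(28,7).

Final answer: C(28,7) = 1184040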